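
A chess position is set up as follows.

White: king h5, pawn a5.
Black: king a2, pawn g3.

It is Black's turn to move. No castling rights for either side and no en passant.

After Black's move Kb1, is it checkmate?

After Kb1: white king on h5; in check: no.
White is not in check, so this cannot be checkmate.

no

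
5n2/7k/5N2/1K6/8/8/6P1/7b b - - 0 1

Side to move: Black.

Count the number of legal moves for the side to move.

Black to move; king on h7.
In check: yes, from the white knight on f6.
Legal moves: Kh8, Kg7, Kh6, Kg6.
Count: 4.

4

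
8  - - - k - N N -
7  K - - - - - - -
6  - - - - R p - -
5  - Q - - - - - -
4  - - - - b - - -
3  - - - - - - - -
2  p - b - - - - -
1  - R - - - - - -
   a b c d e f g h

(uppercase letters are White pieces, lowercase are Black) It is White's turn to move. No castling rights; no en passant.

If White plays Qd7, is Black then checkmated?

yes

After Qd7: black king on d8; in check: yes, from the white queen on d7.
King squares — c7: attacked by Qd7; d7: attacked by Nf8; e7: attacked by Re6; c8: attacked by Qd7; e8: attacked by Re6.
Black has no legal moves → checkmate.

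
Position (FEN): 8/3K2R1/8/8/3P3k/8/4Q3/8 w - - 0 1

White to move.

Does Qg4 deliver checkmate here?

yes

After Qg4: black king on h4; in check: yes, from the white queen on g4.
King squares — g3: attacked by Qg4; h3: attacked by Qg4; g4: attacked by Rg7; g5: attacked by Qg4; h5: attacked by Qg4.
Black has no legal moves → checkmate.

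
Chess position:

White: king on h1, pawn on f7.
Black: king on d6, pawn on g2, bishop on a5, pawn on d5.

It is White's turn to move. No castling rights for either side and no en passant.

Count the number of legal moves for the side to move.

3

White to move; king on h1.
In check: yes, from the black pawn on g2.
Legal moves: Kh2, Kxg2, Kg1.
Count: 3.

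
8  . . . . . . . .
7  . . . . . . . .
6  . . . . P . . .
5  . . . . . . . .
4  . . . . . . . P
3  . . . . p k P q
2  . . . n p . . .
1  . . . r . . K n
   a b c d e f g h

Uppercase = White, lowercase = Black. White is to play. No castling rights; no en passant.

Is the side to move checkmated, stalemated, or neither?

checkmate

White to move; white king on g1.
In check: yes, from the black rook on d1.
King squares — f1: attacked by Rd1; h1: attacked by Rd1; f2: attacked by Nh1; g2: attacked by Kf3; h2: attacked by Qh3.
Legal moves for White: none.
In check with no legal moves → checkmate.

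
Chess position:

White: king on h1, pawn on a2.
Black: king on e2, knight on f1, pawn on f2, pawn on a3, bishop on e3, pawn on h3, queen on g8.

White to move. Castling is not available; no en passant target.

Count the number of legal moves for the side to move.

0

White to move; king on h1.
In check: no.
Legal moves: none.
Count: 0.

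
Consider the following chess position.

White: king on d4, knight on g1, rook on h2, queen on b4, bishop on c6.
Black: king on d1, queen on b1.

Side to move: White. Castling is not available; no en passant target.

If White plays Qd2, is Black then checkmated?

After Qd2: black king on d1; in check: yes, from the white queen on d2.
King squares — c1: attacked by Qd2; e1: attacked by Qd2; c2: attacked by Qd2; d2: attacked by Rh2; e2: attacked by Ng1.
Black has no legal moves → checkmate.

yes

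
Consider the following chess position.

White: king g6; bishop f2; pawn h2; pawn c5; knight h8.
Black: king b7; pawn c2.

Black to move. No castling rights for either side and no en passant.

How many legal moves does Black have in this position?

11

Black to move; king on b7.
In check: no.
Legal moves: Kc8, Kb8, Ka8, Kc7, Ka7, Kc6, Ka6, c1=Q, c1=R, c1=B, c1=N.
Count: 11.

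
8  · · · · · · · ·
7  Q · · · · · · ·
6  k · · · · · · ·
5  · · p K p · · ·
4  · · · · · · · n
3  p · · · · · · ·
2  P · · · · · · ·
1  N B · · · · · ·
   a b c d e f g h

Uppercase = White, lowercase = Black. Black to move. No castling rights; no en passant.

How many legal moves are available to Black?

2

Black to move; king on a6.
In check: yes, from the white queen on a7.
Legal moves: Kxa7, Kb5.
Count: 2.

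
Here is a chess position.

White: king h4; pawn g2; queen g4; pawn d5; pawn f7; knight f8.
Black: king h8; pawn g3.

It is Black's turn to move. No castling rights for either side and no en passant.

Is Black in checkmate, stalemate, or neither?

Black to move; black king on h8.
In check: no.
King squares — g7: attacked by Qg4; h7: attacked by Nf8; g8: attacked by Qg4.
Legal moves for Black: none.
Not in check and no legal moves → stalemate.

stalemate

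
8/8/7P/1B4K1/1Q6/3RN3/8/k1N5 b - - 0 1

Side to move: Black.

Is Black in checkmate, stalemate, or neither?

stalemate

Black to move; black king on a1.
In check: no.
King squares — b1: attacked by Qb4; a2: attacked by Nc1; b2: attacked by Qb4.
Legal moves for Black: none.
Not in check and no legal moves → stalemate.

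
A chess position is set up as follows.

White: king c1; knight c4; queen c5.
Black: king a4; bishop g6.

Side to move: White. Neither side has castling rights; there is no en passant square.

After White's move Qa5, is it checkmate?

After Qa5: black king on a4; in check: yes, from the white queen on a5.
Black has 1 legal reply: Kb3.
In check but a legal move exists → not checkmate.

no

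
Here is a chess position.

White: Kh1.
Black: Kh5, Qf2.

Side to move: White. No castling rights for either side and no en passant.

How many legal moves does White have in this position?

0

White to move; king on h1.
In check: no.
Legal moves: none.
Count: 0.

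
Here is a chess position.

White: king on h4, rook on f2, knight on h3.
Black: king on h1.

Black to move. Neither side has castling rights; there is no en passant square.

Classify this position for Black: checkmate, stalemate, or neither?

stalemate

Black to move; black king on h1.
In check: no.
King squares — g1: attacked by Nh3; g2: attacked by Rf2; h2: attacked by Rf2.
Legal moves for Black: none.
Not in check and no legal moves → stalemate.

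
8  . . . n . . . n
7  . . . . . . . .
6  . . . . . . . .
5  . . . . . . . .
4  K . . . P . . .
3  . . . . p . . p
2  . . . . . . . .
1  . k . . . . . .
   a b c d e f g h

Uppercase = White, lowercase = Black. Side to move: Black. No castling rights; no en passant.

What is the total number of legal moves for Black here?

Black to move; king on b1.
In check: no.
Legal moves: Nhf7, Ng6, Ndf7, Nb7, Ne6, Nc6, Kc2, Kb2, Ka2, Kc1, Ka1, h2, e2.
Count: 13.

13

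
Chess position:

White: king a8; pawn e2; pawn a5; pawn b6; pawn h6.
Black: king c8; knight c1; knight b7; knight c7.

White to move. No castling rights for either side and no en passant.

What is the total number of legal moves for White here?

White to move; king on a8.
In check: yes, from the black knight on c7.
Legal moves: Ka7, bxc7.
Count: 2.

2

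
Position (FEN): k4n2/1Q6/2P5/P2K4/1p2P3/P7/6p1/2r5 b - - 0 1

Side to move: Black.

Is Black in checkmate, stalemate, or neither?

checkmate

Black to move; black king on a8.
In check: yes, from the white queen on b7.
King squares — a7: attacked by Qb7; b7: attacked by Pc6; b8: attacked by Qb7.
Legal moves for Black: none.
In check with no legal moves → checkmate.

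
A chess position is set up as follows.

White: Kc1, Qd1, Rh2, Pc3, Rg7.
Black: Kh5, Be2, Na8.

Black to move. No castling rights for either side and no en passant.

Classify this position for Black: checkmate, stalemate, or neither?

checkmate

Black to move; black king on h5.
In check: yes, from the white rook on h2.
King squares — g4: attacked by Rg7; h4: attacked by Rh2; g5: attacked by Rg7; g6: attacked by Rg7; h6: attacked by Rh2.
Legal moves for Black: none.
In check with no legal moves → checkmate.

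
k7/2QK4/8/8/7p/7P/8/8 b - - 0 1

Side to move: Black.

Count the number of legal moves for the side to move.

Black to move; king on a8.
In check: no.
Legal moves: none.
Count: 0.

0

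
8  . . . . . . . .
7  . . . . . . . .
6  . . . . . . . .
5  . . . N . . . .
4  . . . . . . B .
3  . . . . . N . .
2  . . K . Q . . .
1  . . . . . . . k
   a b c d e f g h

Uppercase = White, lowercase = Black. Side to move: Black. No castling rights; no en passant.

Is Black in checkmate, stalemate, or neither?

Black to move; black king on h1.
In check: no.
King squares — g1: attacked by Nf3; g2: attacked by Qe2; h2: attacked by Qe2.
Legal moves for Black: none.
Not in check and no legal moves → stalemate.

stalemate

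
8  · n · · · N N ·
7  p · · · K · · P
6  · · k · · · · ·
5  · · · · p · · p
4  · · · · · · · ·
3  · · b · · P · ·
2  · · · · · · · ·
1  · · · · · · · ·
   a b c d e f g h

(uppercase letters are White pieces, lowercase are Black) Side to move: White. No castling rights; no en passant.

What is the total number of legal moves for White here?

White to move; king on e7.
In check: no.
Legal moves: Nh6, Nf6, Nd7, Ng6, Ne6, Ke8, Kd8, Kf7, Kf6, Ke6, h8=Q, h8=R, h8=B, h8=N, f4.
Count: 15.

15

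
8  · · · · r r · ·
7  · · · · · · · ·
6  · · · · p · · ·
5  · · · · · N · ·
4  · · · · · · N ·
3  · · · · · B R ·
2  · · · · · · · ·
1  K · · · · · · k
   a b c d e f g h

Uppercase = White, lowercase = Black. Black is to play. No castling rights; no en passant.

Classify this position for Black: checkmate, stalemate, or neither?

checkmate

Black to move; black king on h1.
In check: yes, from the white bishop on f3.
King squares — g1: attacked by Rg3; g2: attacked by Bf3; h2: attacked by Ng4.
Legal moves for Black: none.
In check with no legal moves → checkmate.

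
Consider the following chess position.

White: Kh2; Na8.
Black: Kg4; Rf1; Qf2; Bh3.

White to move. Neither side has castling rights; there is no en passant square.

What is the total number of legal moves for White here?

0

White to move; king on h2.
In check: yes, from the black queen on f2.
Legal moves: none.
Count: 0.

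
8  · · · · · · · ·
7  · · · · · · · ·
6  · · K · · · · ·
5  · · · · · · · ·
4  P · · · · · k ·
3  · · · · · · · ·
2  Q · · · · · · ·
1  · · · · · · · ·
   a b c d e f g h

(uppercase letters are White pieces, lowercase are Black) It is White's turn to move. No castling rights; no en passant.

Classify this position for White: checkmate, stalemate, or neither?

White to move; white king on c6.
In check: no.
Legal moves for White include: Kd7, Kc7, Kb7, Kd6, Kb6, Kd5, Kc5, Kb5, Qg8+, Qf7, Qe6+, Qd5, Qc4+, Qb3, Qa3, Qh2, Qg2+, Qf2, ... (list truncated; more exist).
White has legal moves and is not in check → neither.

neither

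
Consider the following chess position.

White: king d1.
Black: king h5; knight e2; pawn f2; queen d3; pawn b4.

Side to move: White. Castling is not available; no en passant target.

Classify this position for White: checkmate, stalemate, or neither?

checkmate

White to move; white king on d1.
In check: yes, from the black queen on d3.
King squares — c1: attacked by Ne2; e1: attacked by Pf2; c2: attacked by Qd3; d2: attacked by Qd3; e2: attacked by Qd3.
Legal moves for White: none.
In check with no legal moves → checkmate.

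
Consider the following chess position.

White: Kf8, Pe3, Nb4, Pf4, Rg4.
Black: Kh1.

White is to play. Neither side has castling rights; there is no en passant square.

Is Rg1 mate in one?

After Rg1: black king on h1; in check: yes, from the white rook on g1.
Black has 2 legal replies: Kh2, Kxg1.
In check but a legal move exists → not checkmate.

no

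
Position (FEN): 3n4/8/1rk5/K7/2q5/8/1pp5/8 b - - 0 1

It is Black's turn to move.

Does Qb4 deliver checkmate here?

After Qb4: white king on a5; in check: yes, from the black queen on b4.
King squares — a4: attacked by Qb4; b4: attacked by Rb6; b5: attacked by Qb4; a6: attacked by Rb6; b6: attacked by Qb4.
White has no legal moves → checkmate.

yes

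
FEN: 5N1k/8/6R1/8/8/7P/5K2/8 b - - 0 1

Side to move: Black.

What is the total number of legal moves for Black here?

Black to move; king on h8.
In check: no.
Legal moves: none.
Count: 0.

0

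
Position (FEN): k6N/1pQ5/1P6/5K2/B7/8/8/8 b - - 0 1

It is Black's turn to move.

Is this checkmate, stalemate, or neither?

Black to move; black king on a8.
In check: no.
King squares — a7: attacked by Pb6; b7: own pawn; b8: attacked by Qc7.
Legal moves for Black: none.
Not in check and no legal moves → stalemate.

stalemate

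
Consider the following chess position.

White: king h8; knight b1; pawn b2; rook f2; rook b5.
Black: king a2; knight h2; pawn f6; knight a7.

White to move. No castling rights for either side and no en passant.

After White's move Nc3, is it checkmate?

After Nc3: black king on a2; in check: yes, from the white knight on c3.
Black has 1 legal reply: Ka1.
In check but a legal move exists → not checkmate.

no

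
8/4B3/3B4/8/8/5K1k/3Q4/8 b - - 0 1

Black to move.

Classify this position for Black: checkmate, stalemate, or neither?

stalemate

Black to move; black king on h3.
In check: no.
King squares — g2: attacked by Qd2; h2: attacked by Qd2; g3: attacked by Kf3; g4: attacked by Kf3; h4: attacked by Be7.
Legal moves for Black: none.
Not in check and no legal moves → stalemate.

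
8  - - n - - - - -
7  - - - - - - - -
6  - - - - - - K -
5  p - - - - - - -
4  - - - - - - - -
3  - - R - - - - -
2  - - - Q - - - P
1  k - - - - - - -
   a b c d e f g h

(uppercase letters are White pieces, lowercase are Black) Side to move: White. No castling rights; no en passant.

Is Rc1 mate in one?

yes

After Rc1: black king on a1; in check: yes, from the white rook on c1.
King squares — b1: attacked by Rc1; a2: attacked by Qd2; b2: attacked by Qd2.
Black has no legal moves → checkmate.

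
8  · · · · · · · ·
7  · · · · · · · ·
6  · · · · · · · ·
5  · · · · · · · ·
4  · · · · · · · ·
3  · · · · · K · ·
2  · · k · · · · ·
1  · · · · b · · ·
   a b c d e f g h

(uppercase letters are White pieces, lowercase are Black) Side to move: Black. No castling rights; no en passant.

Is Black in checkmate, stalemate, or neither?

Black to move; black king on c2.
In check: no.
Legal moves for Black: Kd3, Kc3, Kb3, Kd2, Kb2, Kd1, Kc1, Kb1, Ba5, Bh4, Bb4, Bg3, Bc3, Bf2, Bd2.
Black has 15 legal moves and is not in check → neither.

neither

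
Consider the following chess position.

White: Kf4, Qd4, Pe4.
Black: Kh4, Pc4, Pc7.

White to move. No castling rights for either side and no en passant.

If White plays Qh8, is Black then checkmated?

yes

After Qh8: black king on h4; in check: yes, from the white queen on h8.
King squares — g3: attacked by Kf4; h3: attacked by Qh8; g4: attacked by Kf4; g5: attacked by Kf4; h5: attacked by Qh8.
Black has no legal moves → checkmate.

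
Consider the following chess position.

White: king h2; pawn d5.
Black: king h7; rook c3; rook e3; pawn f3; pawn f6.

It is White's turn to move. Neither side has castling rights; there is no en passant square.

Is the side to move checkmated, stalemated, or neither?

White to move; white king on h2.
In check: no.
Legal moves for White: Kh3, Kg3, Kh1, Kg1, d6.
White has 5 legal moves and is not in check → neither.

neither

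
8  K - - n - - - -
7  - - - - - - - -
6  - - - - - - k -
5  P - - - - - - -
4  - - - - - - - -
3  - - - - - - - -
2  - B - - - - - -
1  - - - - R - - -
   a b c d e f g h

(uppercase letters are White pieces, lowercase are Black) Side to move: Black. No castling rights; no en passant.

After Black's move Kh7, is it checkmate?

no

After Kh7: white king on a8; in check: no.
White is not in check, so this cannot be checkmate.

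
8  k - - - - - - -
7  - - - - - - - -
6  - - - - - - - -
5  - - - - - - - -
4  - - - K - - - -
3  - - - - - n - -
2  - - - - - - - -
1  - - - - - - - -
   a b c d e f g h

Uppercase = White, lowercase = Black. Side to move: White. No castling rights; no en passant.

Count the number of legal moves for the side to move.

7

White to move; king on d4.
In check: yes, from the black knight on f3.
Legal moves: Kd5, Kc5, Ke4, Kc4, Ke3, Kd3, Kc3.
Count: 7.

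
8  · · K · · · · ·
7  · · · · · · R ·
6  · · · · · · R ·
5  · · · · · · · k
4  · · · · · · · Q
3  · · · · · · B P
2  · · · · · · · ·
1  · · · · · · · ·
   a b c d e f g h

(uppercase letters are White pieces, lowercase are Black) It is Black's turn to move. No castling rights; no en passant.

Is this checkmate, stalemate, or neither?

checkmate

Black to move; black king on h5.
In check: yes, from the white queen on h4.
King squares — g4: attacked by Ph3; h4: attacked by Bg3; g5: attacked by Qh4; g6: attacked by Rg7; h6: attacked by Qh4.
Legal moves for Black: none.
In check with no legal moves → checkmate.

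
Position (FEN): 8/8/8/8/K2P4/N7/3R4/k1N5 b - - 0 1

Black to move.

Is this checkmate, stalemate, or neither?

stalemate

Black to move; black king on a1.
In check: no.
King squares — b1: attacked by Na3; a2: attacked by Nc1; b2: attacked by Rd2.
Legal moves for Black: none.
Not in check and no legal moves → stalemate.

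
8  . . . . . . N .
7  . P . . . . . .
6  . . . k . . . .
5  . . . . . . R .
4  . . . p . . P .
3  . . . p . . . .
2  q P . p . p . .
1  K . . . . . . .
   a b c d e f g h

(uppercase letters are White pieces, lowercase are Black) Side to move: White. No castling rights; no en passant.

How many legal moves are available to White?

1

White to move; king on a1.
In check: yes, from the black queen on a2.
Legal moves: Kxa2.
Count: 1.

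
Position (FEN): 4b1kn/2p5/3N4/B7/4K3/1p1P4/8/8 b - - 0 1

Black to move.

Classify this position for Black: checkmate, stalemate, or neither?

neither

Black to move; black king on g8.
In check: no.
Legal moves for Black: Nf7, Ng6, Kf8, Kh7, Kg7, Bf7, Bd7, Bg6+, Bc6+, Bh5, Bb5, Ba4, cxd6, c6, b2, c5.
Black has 16 legal moves and is not in check → neither.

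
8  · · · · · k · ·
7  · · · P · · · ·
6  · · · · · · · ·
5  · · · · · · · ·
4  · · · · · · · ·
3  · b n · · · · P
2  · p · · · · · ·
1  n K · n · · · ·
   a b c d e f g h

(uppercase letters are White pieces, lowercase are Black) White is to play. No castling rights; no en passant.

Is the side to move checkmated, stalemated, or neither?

checkmate

White to move; white king on b1.
In check: yes, from the black knight on c3.
King squares — a1: attacked by Pb2; c1: attacked by Pb2; a2: attacked by Bb3; b2: attacked by Nd1; c2: attacked by Na1.
Legal moves for White: none.
In check with no legal moves → checkmate.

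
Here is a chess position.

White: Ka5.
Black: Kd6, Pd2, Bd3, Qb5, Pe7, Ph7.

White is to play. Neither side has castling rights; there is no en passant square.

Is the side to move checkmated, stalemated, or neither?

checkmate

White to move; white king on a5.
In check: yes, from the black queen on b5.
King squares — a4: attacked by Qb5; b4: attacked by Qb5; b5: attacked by Bd3; a6: attacked by Qb5; b6: attacked by Qb5.
Legal moves for White: none.
In check with no legal moves → checkmate.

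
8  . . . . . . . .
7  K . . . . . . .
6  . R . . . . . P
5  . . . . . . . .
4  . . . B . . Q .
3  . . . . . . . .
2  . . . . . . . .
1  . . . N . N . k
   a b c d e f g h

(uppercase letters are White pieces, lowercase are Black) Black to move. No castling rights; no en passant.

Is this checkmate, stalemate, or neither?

Black to move; black king on h1.
In check: no.
King squares — g1: attacked by Bd4; g2: attacked by Qg4; h2: attacked by Nf1.
Legal moves for Black: none.
Not in check and no legal moves → stalemate.

stalemate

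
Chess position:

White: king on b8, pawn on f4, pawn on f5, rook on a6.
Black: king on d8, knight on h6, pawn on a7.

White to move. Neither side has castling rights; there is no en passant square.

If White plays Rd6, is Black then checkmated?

no

After Rd6: black king on d8; in check: yes, from the white rook on d6.
Black has 2 legal replies: Ke8, Ke7.
In check but a legal move exists → not checkmate.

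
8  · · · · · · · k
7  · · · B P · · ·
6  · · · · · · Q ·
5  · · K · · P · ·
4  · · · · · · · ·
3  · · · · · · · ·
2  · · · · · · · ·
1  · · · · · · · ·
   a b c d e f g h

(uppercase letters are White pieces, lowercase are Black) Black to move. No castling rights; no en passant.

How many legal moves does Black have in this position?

0

Black to move; king on h8.
In check: no.
Legal moves: none.
Count: 0.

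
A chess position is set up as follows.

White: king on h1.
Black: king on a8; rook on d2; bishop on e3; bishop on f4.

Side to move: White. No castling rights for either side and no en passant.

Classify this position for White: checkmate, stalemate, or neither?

White to move; white king on h1.
In check: no.
King squares — g1: attacked by Be3; g2: attacked by Rd2; h2: attacked by Rd2.
Legal moves for White: none.
Not in check and no legal moves → stalemate.

stalemate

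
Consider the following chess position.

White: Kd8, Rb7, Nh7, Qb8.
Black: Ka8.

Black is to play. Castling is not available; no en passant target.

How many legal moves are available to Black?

0

Black to move; king on a8.
In check: yes, from the white queen on b8.
Legal moves: none.
Count: 0.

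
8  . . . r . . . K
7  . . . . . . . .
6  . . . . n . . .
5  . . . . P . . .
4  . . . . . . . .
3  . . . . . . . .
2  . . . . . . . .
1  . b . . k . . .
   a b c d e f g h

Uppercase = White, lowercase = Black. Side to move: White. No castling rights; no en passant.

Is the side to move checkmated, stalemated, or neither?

White to move; white king on h8.
In check: yes, from the black rook on d8.
King squares — g7: attacked by Ne6; h7: attacked by Bb1; g8: attacked by Rd8.
Legal moves for White: none.
In check with no legal moves → checkmate.

checkmate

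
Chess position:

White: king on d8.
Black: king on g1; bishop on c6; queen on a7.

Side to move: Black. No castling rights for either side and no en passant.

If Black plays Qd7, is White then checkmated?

After Qd7: white king on d8; in check: yes, from the black queen on d7.
King squares — c7: attacked by Qd7; d7: attacked by Bc6; e7: attacked by Qd7; c8: attacked by Qd7; e8: attacked by Qd7.
White has no legal moves → checkmate.

yes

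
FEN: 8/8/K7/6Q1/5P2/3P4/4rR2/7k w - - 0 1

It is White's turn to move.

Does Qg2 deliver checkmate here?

After Qg2: black king on h1; in check: yes, from the white queen on g2.
King squares — g1: attacked by Qg2; g2: attacked by Rf2; h2: attacked by Qg2.
Black has no legal moves → checkmate.

yes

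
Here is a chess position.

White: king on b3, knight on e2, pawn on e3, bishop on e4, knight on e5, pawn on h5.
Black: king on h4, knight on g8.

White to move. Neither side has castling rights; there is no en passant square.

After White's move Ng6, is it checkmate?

After Ng6: black king on h4; in check: yes, from the white knight on g6.
Black has 4 legal replies: Kxh5, Kg5, Kg4, Kh3.
In check but a legal move exists → not checkmate.

no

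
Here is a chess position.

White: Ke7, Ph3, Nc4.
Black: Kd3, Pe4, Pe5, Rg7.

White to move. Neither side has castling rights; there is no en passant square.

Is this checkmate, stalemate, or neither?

White to move; white king on e7.
In check: yes, from the black rook on g7.
King squares — d6: available; e6: available; f6: available; d7: attacked by Rg7; f7: attacked by Rg7; d8: available; e8: available; f8: available.
Legal moves for White: Kf8, Ke8, Kd8, Kf6, Ke6, Kd6.
White is in check but has 6 legal moves → neither.

neither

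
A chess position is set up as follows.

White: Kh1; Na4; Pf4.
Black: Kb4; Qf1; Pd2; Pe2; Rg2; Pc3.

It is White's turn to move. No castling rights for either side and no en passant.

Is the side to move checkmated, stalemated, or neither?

checkmate

White to move; white king on h1.
In check: yes, from the black queen on f1.
King squares — g1: attacked by Qf1; g2: attacked by Qf1; h2: attacked by Rg2.
Legal moves for White: none.
In check with no legal moves → checkmate.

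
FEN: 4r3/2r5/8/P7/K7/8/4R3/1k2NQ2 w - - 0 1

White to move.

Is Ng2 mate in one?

After Ng2: black king on b1; in check: yes, from the white queen on f1.
Black has 1 legal reply: Rc1.
In check but a legal move exists → not checkmate.

no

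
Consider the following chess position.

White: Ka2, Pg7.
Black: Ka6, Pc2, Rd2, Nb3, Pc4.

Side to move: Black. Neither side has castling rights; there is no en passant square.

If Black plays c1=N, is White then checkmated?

After c1=N: white king on a2; in check: yes, from the black knight on c1 and the black rook on d2.
White has 2 legal replies: Ka3, Kb1.
In check but a legal move exists → not checkmate.

no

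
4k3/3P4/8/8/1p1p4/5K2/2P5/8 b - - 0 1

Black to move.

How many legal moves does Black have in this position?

5

Black to move; king on e8.
In check: yes, from the white pawn on d7.
Legal moves: Kf8, Kd8, Kf7, Ke7, Kxd7.
Count: 5.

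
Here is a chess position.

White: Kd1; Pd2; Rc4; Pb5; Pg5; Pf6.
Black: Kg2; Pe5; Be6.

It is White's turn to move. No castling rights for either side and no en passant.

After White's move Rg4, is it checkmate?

After Rg4: black king on g2; in check: yes, from the white rook on g4.
Black has 7 legal replies: Kh3, Kf3, Kh2, Kf2, Kh1, Kf1, Bxg4+.
In check but a legal move exists → not checkmate.

no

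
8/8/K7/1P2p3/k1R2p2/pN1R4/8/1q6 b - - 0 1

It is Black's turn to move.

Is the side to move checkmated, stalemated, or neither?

checkmate

Black to move; black king on a4.
In check: yes, from the white rook on c4.
King squares — a3: own pawn; b3: attacked by Rd3; b4: attacked by Rc4; a5: attacked by Nb3; b5: attacked by Ka6.
Legal moves for Black: none.
In check with no legal moves → checkmate.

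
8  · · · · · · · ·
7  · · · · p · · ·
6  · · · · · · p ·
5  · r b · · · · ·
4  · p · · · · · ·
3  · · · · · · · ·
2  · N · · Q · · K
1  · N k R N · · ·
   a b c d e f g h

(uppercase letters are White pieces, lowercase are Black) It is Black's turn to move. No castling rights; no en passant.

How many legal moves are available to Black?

0

Black to move; king on c1.
In check: yes, from the white rook on d1.
Legal moves: none.
Count: 0.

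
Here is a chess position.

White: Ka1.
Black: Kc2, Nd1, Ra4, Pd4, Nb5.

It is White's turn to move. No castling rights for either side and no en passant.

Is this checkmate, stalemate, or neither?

checkmate

White to move; white king on a1.
In check: yes, from the black rook on a4.
King squares — b1: attacked by Kc2; a2: attacked by Ra4; b2: attacked by Nd1.
Legal moves for White: none.
In check with no legal moves → checkmate.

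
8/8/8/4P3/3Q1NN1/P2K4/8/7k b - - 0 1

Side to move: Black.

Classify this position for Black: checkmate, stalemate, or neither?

Black to move; black king on h1.
In check: no.
King squares — g1: attacked by Qd4; g2: attacked by Nf4; h2: attacked by Ng4.
Legal moves for Black: none.
Not in check and no legal moves → stalemate.

stalemate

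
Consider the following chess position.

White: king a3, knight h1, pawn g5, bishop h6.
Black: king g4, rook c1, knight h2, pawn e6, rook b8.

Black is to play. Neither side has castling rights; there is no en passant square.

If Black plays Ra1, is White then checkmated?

After Ra1: white king on a3; in check: yes, from the black rook on a1.
King squares — a2: attacked by Ra1; b2: attacked by Rb8; b3: attacked by Rb8; a4: attacked by Ra1; b4: attacked by Rb8.
White has no legal moves → checkmate.

yes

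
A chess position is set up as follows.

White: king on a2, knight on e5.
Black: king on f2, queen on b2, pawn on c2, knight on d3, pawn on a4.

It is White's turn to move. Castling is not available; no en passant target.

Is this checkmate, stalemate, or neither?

White to move; white king on a2.
In check: yes, from the black queen on b2.
King squares — a1: attacked by Qb2; b1: attacked by Qb2; b2: attacked by Nd3; a3: attacked by Qb2; b3: attacked by Qb2.
Legal moves for White: none.
In check with no legal moves → checkmate.

checkmate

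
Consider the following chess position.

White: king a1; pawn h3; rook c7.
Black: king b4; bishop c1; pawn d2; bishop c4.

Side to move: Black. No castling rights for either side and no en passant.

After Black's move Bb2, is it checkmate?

no

After Bb2: white king on a1; in check: yes, from the black bishop on b2.
White has 2 legal replies: Kxb2, Kb1.
In check but a legal move exists → not checkmate.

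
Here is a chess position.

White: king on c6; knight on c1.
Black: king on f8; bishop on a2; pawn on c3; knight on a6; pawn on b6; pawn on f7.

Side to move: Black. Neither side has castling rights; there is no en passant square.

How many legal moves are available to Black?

Black to move; king on f8.
In check: no.
Legal moves: Kg8, Ke8, Kg7, Ke7, Nb8+, Nc7, Nc5, Nb4+, Be6, Bd5+, Bc4, Bb3, Bb1, f6, b5, c2, f5.
Count: 17.

17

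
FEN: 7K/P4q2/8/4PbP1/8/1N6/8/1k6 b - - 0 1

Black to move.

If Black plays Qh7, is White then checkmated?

After Qh7: white king on h8; in check: yes, from the black queen on h7.
King squares — g7: attacked by Qh7; h7: attacked by Bf5; g8: attacked by Qh7.
White has no legal moves → checkmate.

yes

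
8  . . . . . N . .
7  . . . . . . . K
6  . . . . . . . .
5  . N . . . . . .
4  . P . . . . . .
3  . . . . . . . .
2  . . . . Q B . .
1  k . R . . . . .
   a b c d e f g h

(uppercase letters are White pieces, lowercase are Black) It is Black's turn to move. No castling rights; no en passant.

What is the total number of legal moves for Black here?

Black to move; king on a1.
In check: yes, from the white rook on c1.
Legal moves: none.
Count: 0.

0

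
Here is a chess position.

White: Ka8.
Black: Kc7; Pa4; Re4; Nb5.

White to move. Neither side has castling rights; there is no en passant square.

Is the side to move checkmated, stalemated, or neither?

stalemate

White to move; white king on a8.
In check: no.
King squares — a7: attacked by Nb5; b7: attacked by Kc7; b8: attacked by Kc7.
Legal moves for White: none.
Not in check and no legal moves → stalemate.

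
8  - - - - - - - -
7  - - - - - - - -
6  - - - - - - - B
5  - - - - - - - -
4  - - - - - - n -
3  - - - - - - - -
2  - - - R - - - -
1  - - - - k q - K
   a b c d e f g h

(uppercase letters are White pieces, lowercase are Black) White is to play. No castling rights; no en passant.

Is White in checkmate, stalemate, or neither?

checkmate

White to move; white king on h1.
In check: yes, from the black queen on f1.
King squares — g1: attacked by Qf1; g2: attacked by Qf1; h2: attacked by Ng4.
Legal moves for White: none.
In check with no legal moves → checkmate.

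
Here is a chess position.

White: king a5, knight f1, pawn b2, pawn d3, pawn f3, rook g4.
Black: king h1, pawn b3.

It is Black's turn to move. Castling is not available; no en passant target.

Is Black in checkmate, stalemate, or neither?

stalemate

Black to move; black king on h1.
In check: no.
King squares — g1: attacked by Rg4; g2: attacked by Rg4; h2: attacked by Nf1.
Legal moves for Black: none.
Not in check and no legal moves → stalemate.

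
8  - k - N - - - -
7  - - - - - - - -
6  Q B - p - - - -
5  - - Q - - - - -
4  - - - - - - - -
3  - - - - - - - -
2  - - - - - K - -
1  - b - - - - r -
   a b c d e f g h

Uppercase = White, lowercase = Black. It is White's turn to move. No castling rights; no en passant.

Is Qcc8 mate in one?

After Qcc8: black king on b8; in check: yes, from the white queen on c8.
King squares — a7: attacked by Qa6; b7: attacked by Qa6; c7: attacked by Bb6; a8: attacked by Qa6; c8: attacked by Qa6.
Black has no legal moves → checkmate.

yes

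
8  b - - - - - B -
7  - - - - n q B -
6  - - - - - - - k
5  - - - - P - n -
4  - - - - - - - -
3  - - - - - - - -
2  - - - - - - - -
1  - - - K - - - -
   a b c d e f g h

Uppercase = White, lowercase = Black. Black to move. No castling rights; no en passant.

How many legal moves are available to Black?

Black to move; king on h6.
In check: yes, from the white bishop on g7.
Legal moves: Kxg7, Kg6, Kh5, Qxg7.
Count: 4.

4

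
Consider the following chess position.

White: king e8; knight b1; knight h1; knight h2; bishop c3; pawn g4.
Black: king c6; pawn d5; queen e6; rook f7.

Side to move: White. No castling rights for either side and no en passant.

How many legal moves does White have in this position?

White to move; king on e8.
In check: yes, from the black queen on e6.
Legal moves: Kd8.
Count: 1.

1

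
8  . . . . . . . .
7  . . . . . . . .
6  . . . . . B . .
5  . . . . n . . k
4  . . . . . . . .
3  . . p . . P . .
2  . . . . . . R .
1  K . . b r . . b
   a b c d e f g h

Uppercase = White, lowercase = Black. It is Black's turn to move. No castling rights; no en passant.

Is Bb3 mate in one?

After Bb3: white king on a1; in check: yes, from the black rook on e1.
King squares — b1: attacked by Re1; a2: attacked by Bb3; b2: attacked by Pc3.
White has no legal moves → checkmate.

yes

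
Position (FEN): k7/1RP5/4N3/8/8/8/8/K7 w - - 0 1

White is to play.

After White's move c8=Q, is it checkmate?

After c8=Q: black king on a8; in check: yes, from the white queen on c8.
King squares — a7: attacked by Rb7; b7: attacked by Qc8; b8: attacked by Rb7.
Black has no legal moves → checkmate.

yes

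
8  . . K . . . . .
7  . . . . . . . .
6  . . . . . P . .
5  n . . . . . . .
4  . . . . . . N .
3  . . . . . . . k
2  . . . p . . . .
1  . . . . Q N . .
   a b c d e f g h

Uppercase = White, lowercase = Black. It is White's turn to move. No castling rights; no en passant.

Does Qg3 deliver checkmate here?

After Qg3: black king on h3; in check: yes, from the white queen on g3.
King squares — g2: attacked by Qg3; h2: attacked by Nf1; g3: attacked by Nf1; g4: attacked by Qg3; h4: attacked by Qg3.
Black has no legal moves → checkmate.

yes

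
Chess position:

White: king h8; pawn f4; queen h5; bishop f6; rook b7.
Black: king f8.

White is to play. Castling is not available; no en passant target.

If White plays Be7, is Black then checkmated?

yes

After Be7: black king on f8; in check: yes, from the white bishop on e7.
King squares — e7: attacked by Rb7; f7: attacked by Qh5; g7: attacked by Kh8; e8: attacked by Qh5; g8: attacked by Kh8.
Black has no legal moves → checkmate.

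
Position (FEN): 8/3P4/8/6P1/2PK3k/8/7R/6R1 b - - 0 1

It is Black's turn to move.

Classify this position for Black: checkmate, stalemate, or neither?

Black to move; black king on h4.
In check: yes, from the white rook on h2.
King squares — g3: attacked by Rg1; h3: attacked by Rh2; g4: attacked by Rg1; g5: attacked by Rg1; h5: attacked by Rh2.
Legal moves for Black: none.
In check with no legal moves → checkmate.

checkmate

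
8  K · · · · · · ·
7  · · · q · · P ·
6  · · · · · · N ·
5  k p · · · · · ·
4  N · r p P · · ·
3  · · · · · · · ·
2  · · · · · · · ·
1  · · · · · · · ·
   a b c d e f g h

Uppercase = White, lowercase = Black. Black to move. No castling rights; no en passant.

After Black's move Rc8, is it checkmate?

yes

After Rc8: white king on a8; in check: yes, from the black rook on c8.
King squares — a7: attacked by Qd7; b7: attacked by Qd7; b8: attacked by Rc8.
White has no legal moves → checkmate.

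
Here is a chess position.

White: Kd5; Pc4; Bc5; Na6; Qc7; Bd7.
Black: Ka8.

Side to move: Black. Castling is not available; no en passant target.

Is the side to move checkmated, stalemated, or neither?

stalemate

Black to move; black king on a8.
In check: no.
King squares — a7: attacked by Bc5; b7: attacked by Qc7; b8: attacked by Na6.
Legal moves for Black: none.
Not in check and no legal moves → stalemate.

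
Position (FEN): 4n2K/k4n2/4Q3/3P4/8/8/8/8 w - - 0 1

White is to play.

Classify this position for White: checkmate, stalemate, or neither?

White to move; white king on h8.
In check: yes, from the black knight on f7.
King squares — g7: attacked by Ne8; h7: available; g8: available.
Legal moves for White: Kg8, Kh7, Qxf7+.
White is in check but has 3 legal moves → neither.

neither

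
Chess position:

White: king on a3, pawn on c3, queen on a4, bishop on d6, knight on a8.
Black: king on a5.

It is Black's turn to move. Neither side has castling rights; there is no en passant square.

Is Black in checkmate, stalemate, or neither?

checkmate

Black to move; black king on a5.
In check: yes, from the white queen on a4.
King squares — a4: attacked by Ka3; b4: attacked by Ka3; b5: attacked by Qa4; a6: attacked by Qa4; b6: attacked by Na8.
Legal moves for Black: none.
In check with no legal moves → checkmate.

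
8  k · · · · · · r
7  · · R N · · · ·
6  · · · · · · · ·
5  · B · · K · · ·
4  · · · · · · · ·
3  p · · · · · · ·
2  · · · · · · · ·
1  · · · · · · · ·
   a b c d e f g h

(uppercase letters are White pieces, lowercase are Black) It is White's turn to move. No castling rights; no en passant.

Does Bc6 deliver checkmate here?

After Bc6: black king on a8; in check: yes, from the white bishop on c6.
King squares — a7: attacked by Rc7; b7: attacked by Bc6; b8: attacked by Nd7.
Black has no legal moves → checkmate.

yes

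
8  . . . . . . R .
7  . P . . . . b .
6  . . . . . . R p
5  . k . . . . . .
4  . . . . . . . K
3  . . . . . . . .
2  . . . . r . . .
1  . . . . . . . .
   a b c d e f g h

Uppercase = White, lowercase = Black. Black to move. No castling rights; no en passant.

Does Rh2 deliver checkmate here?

no

After Rh2: white king on h4; in check: yes, from the black rook on h2.
White has 2 legal replies: Kg4, Kg3.
In check but a legal move exists → not checkmate.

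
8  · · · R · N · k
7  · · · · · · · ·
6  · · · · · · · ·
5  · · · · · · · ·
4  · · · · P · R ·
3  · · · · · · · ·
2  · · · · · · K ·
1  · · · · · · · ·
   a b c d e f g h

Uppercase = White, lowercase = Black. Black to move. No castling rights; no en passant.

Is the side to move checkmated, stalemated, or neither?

stalemate

Black to move; black king on h8.
In check: no.
King squares — g7: attacked by Rg4; h7: attacked by Nf8; g8: attacked by Rg4.
Legal moves for Black: none.
Not in check and no legal moves → stalemate.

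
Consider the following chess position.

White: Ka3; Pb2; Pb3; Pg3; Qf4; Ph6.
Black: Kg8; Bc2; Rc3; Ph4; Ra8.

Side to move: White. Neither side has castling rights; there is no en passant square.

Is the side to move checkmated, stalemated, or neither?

White to move; white king on a3.
In check: yes, from the black rook on a8.
Legal moves for White: Kb4, Qa4.
White is in check but has 2 legal moves → neither.

neither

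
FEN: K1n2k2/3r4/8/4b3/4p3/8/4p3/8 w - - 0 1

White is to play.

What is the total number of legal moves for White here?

White to move; king on a8.
In check: no.
Legal moves: none.
Count: 0.

0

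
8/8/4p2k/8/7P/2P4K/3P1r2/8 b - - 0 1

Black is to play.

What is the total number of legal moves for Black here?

16

Black to move; king on h6.
In check: no.
Legal moves: Kh7, Kg7, Kg6, Kh5, Rf8, Rf7, Rf6, Rf5, Rf4, Rf3+, Rh2+, Rg2, Re2, Rxd2, Rf1, e5.
Count: 16.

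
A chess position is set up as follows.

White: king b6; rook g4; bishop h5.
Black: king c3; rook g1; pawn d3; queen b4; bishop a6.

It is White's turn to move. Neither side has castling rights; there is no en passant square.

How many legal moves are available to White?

White to move; king on b6.
In check: yes, from the black queen on b4.
Legal moves: Kc7, Ka7, Kc6, Kxa6, Rxb4.
Count: 5.

5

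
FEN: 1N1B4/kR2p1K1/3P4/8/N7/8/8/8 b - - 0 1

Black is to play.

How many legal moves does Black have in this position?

Black to move; king on a7.
In check: yes, from the white rook on b7.
Legal moves: Ka8, Kxb7.
Count: 2.

2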